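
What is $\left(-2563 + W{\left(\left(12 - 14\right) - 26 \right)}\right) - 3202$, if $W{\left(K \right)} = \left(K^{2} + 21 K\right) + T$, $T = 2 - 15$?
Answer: $-5582$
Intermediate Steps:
$T = -13$ ($T = 2 - 15 = -13$)
$W{\left(K \right)} = -13 + K^{2} + 21 K$ ($W{\left(K \right)} = \left(K^{2} + 21 K\right) - 13 = -13 + K^{2} + 21 K$)
$\left(-2563 + W{\left(\left(12 - 14\right) - 26 \right)}\right) - 3202 = \left(-2563 + \left(-13 + \left(\left(12 - 14\right) - 26\right)^{2} + 21 \left(\left(12 - 14\right) - 26\right)\right)\right) - 3202 = \left(-2563 + \left(-13 + \left(-2 - 26\right)^{2} + 21 \left(-2 - 26\right)\right)\right) - 3202 = \left(-2563 + \left(-13 + \left(-28\right)^{2} + 21 \left(-28\right)\right)\right) - 3202 = \left(-2563 - -183\right) - 3202 = \left(-2563 + 183\right) - 3202 = -2380 - 3202 = -5582$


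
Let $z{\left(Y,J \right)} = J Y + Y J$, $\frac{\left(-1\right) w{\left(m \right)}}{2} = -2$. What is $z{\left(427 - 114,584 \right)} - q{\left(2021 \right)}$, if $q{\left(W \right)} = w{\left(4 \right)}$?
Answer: $365580$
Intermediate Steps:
$w{\left(m \right)} = 4$ ($w{\left(m \right)} = \left(-2\right) \left(-2\right) = 4$)
$z{\left(Y,J \right)} = 2 J Y$ ($z{\left(Y,J \right)} = J Y + J Y = 2 J Y$)
$q{\left(W \right)} = 4$
$z{\left(427 - 114,584 \right)} - q{\left(2021 \right)} = 2 \cdot 584 \left(427 - 114\right) - 4 = 2 \cdot 584 \cdot 313 - 4 = 365584 - 4 = 365580$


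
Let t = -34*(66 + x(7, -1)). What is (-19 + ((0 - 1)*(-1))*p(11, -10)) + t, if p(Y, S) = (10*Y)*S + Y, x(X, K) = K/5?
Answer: -16726/5 ≈ -3345.2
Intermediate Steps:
x(X, K) = K/5 (x(X, K) = K*(⅕) = K/5)
p(Y, S) = Y + 10*S*Y (p(Y, S) = 10*S*Y + Y = Y + 10*S*Y)
t = -11186/5 (t = -34*(66 + (⅕)*(-1)) = -34*(66 - ⅕) = -34*329/5 = -11186/5 ≈ -2237.2)
(-19 + ((0 - 1)*(-1))*p(11, -10)) + t = (-19 + ((0 - 1)*(-1))*(11*(1 + 10*(-10)))) - 11186/5 = (-19 + (-1*(-1))*(11*(1 - 100))) - 11186/5 = (-19 + 1*(11*(-99))) - 11186/5 = (-19 + 1*(-1089)) - 11186/5 = (-19 - 1089) - 11186/5 = -1108 - 11186/5 = -16726/5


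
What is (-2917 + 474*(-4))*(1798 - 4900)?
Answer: 14929926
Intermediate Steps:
(-2917 + 474*(-4))*(1798 - 4900) = (-2917 - 1896)*(-3102) = -4813*(-3102) = 14929926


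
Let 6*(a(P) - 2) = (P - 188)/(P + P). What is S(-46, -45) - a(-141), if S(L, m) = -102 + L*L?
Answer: 72425/36 ≈ 2011.8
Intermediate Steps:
S(L, m) = -102 + L²
a(P) = 2 + (-188 + P)/(12*P) (a(P) = 2 + ((P - 188)/(P + P))/6 = 2 + ((-188 + P)/((2*P)))/6 = 2 + ((-188 + P)*(1/(2*P)))/6 = 2 + ((-188 + P)/(2*P))/6 = 2 + (-188 + P)/(12*P))
S(-46, -45) - a(-141) = (-102 + (-46)²) - (-188 + 25*(-141))/(12*(-141)) = (-102 + 2116) - (-1)*(-188 - 3525)/(12*141) = 2014 - (-1)*(-3713)/(12*141) = 2014 - 1*79/36 = 2014 - 79/36 = 72425/36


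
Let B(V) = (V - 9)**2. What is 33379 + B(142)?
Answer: 51068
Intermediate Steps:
B(V) = (-9 + V)**2
33379 + B(142) = 33379 + (-9 + 142)**2 = 33379 + 133**2 = 33379 + 17689 = 51068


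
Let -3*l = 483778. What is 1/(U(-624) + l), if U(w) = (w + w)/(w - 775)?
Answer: -4197/676801678 ≈ -6.2012e-6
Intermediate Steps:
l = -483778/3 (l = -1/3*483778 = -483778/3 ≈ -1.6126e+5)
U(w) = 2*w/(-775 + w) (U(w) = (2*w)/(-775 + w) = 2*w/(-775 + w))
1/(U(-624) + l) = 1/(2*(-624)/(-775 - 624) - 483778/3) = 1/(2*(-624)/(-1399) - 483778/3) = 1/(2*(-624)*(-1/1399) - 483778/3) = 1/(1248/1399 - 483778/3) = 1/(-676801678/4197) = -4197/676801678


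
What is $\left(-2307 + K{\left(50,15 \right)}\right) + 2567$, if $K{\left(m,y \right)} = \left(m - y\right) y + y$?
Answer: $800$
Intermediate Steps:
$K{\left(m,y \right)} = y + y \left(m - y\right)$ ($K{\left(m,y \right)} = y \left(m - y\right) + y = y + y \left(m - y\right)$)
$\left(-2307 + K{\left(50,15 \right)}\right) + 2567 = \left(-2307 + 15 \left(1 + 50 - 15\right)\right) + 2567 = \left(-2307 + 15 \cdot 36\right) + 2567 = \left(-2307 + 540\right) + 2567 = -1767 + 2567 = 800$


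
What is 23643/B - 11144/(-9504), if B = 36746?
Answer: 39637531/21827124 ≈ 1.8160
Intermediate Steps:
23643/B - 11144/(-9504) = 23643/36746 - 11144/(-9504) = 23643*(1/36746) - 11144*(-1/9504) = 23643/36746 + 1393/1188 = 39637531/21827124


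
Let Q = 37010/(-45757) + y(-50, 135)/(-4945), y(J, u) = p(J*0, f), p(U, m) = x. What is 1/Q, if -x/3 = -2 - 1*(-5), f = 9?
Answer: -226268365/182602637 ≈ -1.2391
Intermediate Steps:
x = -9 (x = -3*(-2 - 1*(-5)) = -3*(-2 + 5) = -3*3 = -9)
p(U, m) = -9
y(J, u) = -9
Q = -182602637/226268365 (Q = 37010/(-45757) - 9/(-4945) = 37010*(-1/45757) - 9*(-1/4945) = -37010/45757 + 9/4945 = -182602637/226268365 ≈ -0.80702)
1/Q = 1/(-182602637/226268365) = -226268365/182602637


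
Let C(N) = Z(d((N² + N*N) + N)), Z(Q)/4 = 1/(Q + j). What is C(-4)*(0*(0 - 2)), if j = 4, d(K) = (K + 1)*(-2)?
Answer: 0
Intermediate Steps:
d(K) = -2 - 2*K (d(K) = (1 + K)*(-2) = -2 - 2*K)
Z(Q) = 4/(4 + Q) (Z(Q) = 4/(Q + 4) = 4/(4 + Q))
C(N) = 4/(2 - 4*N² - 2*N) (C(N) = 4/(4 + (-2 - 2*((N² + N*N) + N))) = 4/(4 + (-2 - 2*((N² + N²) + N))) = 4/(4 + (-2 - 2*(2*N² + N))) = 4/(4 + (-2 - 2*(N + 2*N²))) = 4/(4 + (-2 + (-4*N² - 2*N))) = 4/(4 + (-2 - 4*N² - 2*N)) = 4/(2 - 4*N² - 2*N))
C(-4)*(0*(0 - 2)) = (-2/(-1 - 4*(1 + 2*(-4))))*(0*(0 - 2)) = (-2/(-1 - 4*(1 - 8)))*(0*(-2)) = -2/(-1 - 4*(-7))*0 = -2/(-1 + 28)*0 = -2/27*0 = 0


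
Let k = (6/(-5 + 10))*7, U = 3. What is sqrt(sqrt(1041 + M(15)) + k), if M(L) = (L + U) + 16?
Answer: sqrt(210 + 125*sqrt(43))/5 ≈ 6.4177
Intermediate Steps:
M(L) = 19 + L (M(L) = (L + 3) + 16 = (3 + L) + 16 = 19 + L)
k = 42/5 (k = (6/5)*7 = 42/5 ≈ 8.4000)
sqrt(sqrt(1041 + M(15)) + k) = sqrt(sqrt(1041 + (19 + 15)) + 42/5) = sqrt(sqrt(1041 + 34) + 42/5) = sqrt(sqrt(1075) + 42/5) = sqrt(5*sqrt(43) + 42/5) = sqrt(42/5 + 5*sqrt(43))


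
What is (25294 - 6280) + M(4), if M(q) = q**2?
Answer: 19030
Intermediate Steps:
(25294 - 6280) + M(4) = (25294 - 6280) + 4**2 = 19014 + 16 = 19030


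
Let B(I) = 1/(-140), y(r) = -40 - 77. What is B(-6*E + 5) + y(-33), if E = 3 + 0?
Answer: -16381/140 ≈ -117.01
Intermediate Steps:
E = 3
y(r) = -117
B(I) = -1/140
B(-6*E + 5) + y(-33) = -1/140 - 117 = -16381/140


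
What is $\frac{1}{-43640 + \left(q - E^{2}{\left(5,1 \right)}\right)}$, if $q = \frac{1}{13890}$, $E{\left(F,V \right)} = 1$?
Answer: $- \frac{13890}{606173489} \approx -2.2914 \cdot 10^{-5}$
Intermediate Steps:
$q = \frac{1}{13890} \approx 7.1994 \cdot 10^{-5}$
$\frac{1}{-43640 + \left(q - E^{2}{\left(5,1 \right)}\right)} = \frac{1}{-43640 + \left(\frac{1}{13890} - 1^{2}\right)} = \frac{1}{-43640 + \left(\frac{1}{13890} - 1\right)} = \frac{1}{-43640 - \frac{13889}{13890}} = \frac{1}{- \frac{606173489}{13890}} = - \frac{13890}{606173489}$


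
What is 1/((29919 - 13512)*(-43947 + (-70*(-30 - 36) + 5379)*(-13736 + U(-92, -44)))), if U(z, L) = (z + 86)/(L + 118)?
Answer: -37/83404456260228 ≈ -4.4362e-13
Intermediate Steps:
U(z, L) = (86 + z)/(118 + L)
1/((29919 - 13512)*(-43947 + (-70*(-30 - 36) + 5379)*(-13736 + U(-92, -44)))) = 1/((29919 - 13512)*(-43947 + (-70*(-30 - 36) + 5379)*(-13736 + (86 - 92)/(118 - 44)))) = 1/(16407*(-43947 + (-70*(-66) + 5379)*(-13736 - 6/74))) = 1/(16407*(-43947 + (4620 + 5379)*(-13736 + (1/74)*(-6)))) = 1/(16407*(-43947 + 9999*(-13736 - 3/37))) = 1/(16407*(-43947 + 9999*(-508235/37))) = 1/(16407*(-43947 - 5081841765/37)) = 1/(16407*(-5083467804/37)) = 1/(-83404456260228/37) = -37/83404456260228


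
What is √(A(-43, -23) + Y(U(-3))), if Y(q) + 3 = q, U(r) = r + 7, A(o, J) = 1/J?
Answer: √506/23 ≈ 0.97802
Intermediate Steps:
U(r) = 7 + r
Y(q) = -3 + q
√(A(-43, -23) + Y(U(-3))) = √(1/(-23) + (-3 + (7 - 3))) = √(-1/23 + (-3 + 4)) = √(-1/23 + 1) = √(22/23) = √506/23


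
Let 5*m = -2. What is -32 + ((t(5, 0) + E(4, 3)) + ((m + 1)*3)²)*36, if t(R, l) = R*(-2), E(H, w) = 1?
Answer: -5984/25 ≈ -239.36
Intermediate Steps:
m = -⅖ (m = (⅕)*(-2) = -⅖ ≈ -0.40000)
t(R, l) = -2*R
-32 + ((t(5, 0) + E(4, 3)) + ((m + 1)*3)²)*36 = -32 + ((-2*5 + 1) + ((-⅖ + 1)*3)²)*36 = -32 + ((-10 + 1) + ((⅗)*3)²)*36 = -32 + (-9 + (9/5)²)*36 = -32 + (-9 + 81/25)*36 = -32 - 144/25*36 = -32 - 5184/25 = -5984/25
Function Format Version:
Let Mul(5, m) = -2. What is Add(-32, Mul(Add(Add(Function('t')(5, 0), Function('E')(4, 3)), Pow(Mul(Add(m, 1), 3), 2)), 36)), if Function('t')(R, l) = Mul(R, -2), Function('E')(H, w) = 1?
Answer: Rational(-5984, 25) ≈ -239.36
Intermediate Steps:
m = Rational(-2, 5) (m = Mul(Rational(1, 5), -2) = Rational(-2, 5) ≈ -0.40000)
Function('t')(R, l) = Mul(-2, R)
Add(-32, Mul(Add(Add(Function('t')(5, 0), Function('E')(4, 3)), Pow(Mul(Add(m, 1), 3), 2)), 36)) = Add(-32, Mul(Add(Add(Mul(-2, 5), 1), Pow(Mul(Add(Rational(-2, 5), 1), 3), 2)), 36)) = Add(-32, Mul(Add(Add(-10, 1), Pow(Mul(Rational(3, 5), 3), 2)), 36)) = Add(-32, Mul(Add(-9, Pow(Rational(9, 5), 2)), 36)) = Add(-32, Mul(Add(-9, Rational(81, 25)), 36)) = Add(-32, Mul(Rational(-144, 25), 36)) = Add(-32, Rational(-5184, 25)) = Rational(-5984, 25)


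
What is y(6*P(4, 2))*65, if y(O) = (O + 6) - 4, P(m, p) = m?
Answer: 1690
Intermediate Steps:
y(O) = 2 + O (y(O) = (6 + O) - 4 = 2 + O)
y(6*P(4, 2))*65 = (2 + 6*4)*65 = (2 + 24)*65 = 26*65 = 1690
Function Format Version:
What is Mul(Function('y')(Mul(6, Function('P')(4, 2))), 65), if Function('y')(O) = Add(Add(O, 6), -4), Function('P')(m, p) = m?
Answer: 1690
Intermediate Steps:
Function('y')(O) = Add(2, O) (Function('y')(O) = Add(Add(6, O), -4) = Add(2, O))
Mul(Function('y')(Mul(6, Function('P')(4, 2))), 65) = Mul(Add(2, Mul(6, 4)), 65) = Mul(Add(2, 24), 65) = Mul(26, 65) = 1690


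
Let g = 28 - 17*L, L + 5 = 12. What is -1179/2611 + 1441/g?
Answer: -552820/33943 ≈ -16.287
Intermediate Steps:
L = 7 (L = -5 + 12 = 7)
g = -91 (g = 28 - 17*7 = 28 - 119 = -91)
-1179/2611 + 1441/g = -1179/2611 + 1441/(-91) = -1179*1/2611 + 1441*(-1/91) = -1179/2611 - 1441/91 = -552820/33943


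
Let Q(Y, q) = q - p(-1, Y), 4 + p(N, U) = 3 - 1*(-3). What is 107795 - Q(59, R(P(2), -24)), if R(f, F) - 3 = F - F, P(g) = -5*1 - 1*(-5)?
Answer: 107794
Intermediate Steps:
P(g) = 0 (P(g) = -5 + 5 = 0)
R(f, F) = 3 (R(f, F) = 3 + (F - F) = 3 + 0 = 3)
p(N, U) = 2 (p(N, U) = -4 + (3 - 1*(-3)) = -4 + (3 + 3) = -4 + 6 = 2)
Q(Y, q) = -2 + q (Q(Y, q) = q - 1*2 = q - 2 = -2 + q)
107795 - Q(59, R(P(2), -24)) = 107795 - (-2 + 3) = 107795 - 1*1 = 107795 - 1 = 107794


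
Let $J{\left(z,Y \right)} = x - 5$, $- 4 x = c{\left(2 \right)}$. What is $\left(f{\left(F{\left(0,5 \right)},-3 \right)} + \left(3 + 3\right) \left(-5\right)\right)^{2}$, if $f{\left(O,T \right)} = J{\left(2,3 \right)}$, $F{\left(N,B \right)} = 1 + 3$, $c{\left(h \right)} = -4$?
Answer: $1156$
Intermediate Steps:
$x = 1$ ($x = \left(- \frac{1}{4}\right) \left(-4\right) = 1$)
$J{\left(z,Y \right)} = -4$ ($J{\left(z,Y \right)} = 1 - 5 = -4$)
$F{\left(N,B \right)} = 4$
$f{\left(O,T \right)} = -4$
$\left(f{\left(F{\left(0,5 \right)},-3 \right)} + \left(3 + 3\right) \left(-5\right)\right)^{2} = \left(-4 + \left(3 + 3\right) \left(-5\right)\right)^{2} = \left(-4 + 6 \left(-5\right)\right)^{2} = \left(-4 - 30\right)^{2} = \left(-34\right)^{2} = 1156$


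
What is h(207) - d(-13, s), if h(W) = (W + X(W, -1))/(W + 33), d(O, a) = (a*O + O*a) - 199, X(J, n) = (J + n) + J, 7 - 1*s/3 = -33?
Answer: 39859/12 ≈ 3321.6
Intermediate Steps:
s = 120 (s = 21 - 3*(-33) = 21 + 99 = 120)
X(J, n) = n + 2*J
d(O, a) = -199 + 2*O*a (d(O, a) = (O*a + O*a) - 199 = 2*O*a - 199 = -199 + 2*O*a)
h(W) = (-1 + 3*W)/(33 + W) (h(W) = (W + (-1 + 2*W))/(W + 33) = (-1 + 3*W)/(33 + W))
h(207) - d(-13, s) = (-1 + 3*207)/(33 + 207) - (-199 + 2*(-13)*120) = (-1 + 621)/240 - (-199 - 3120) = (1/240)*620 - 1*(-3319) = 31/12 + 3319 = 39859/12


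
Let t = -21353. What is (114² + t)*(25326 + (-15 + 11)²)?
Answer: -211783094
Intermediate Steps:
(114² + t)*(25326 + (-15 + 11)²) = (114² - 21353)*(25326 + (-15 + 11)²) = (12996 - 21353)*(25326 + (-4)²) = -8357*(25326 + 16) = -8357*25342 = -211783094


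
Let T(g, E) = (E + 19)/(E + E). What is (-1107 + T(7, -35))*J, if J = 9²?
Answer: -3137697/35 ≈ -89649.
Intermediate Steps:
T(g, E) = (19 + E)/(2*E) (T(g, E) = (19 + E)/((2*E)) = (19 + E)*(1/(2*E)) = (19 + E)/(2*E))
J = 81
(-1107 + T(7, -35))*J = (-1107 + (½)*(19 - 35)/(-35))*81 = (-1107 + (½)*(-1/35)*(-16))*81 = (-1107 + 8/35)*81 = -38737/35*81 = -3137697/35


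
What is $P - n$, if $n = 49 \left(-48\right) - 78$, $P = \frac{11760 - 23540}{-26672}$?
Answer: $\frac{16206185}{6668} \approx 2430.4$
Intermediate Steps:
$P = \frac{2945}{6668}$ ($P = \left(-11780\right) \left(- \frac{1}{26672}\right) = \frac{2945}{6668} \approx 0.44166$)
$n = -2430$ ($n = -2352 - 78 = -2430$)
$P - n = \frac{2945}{6668} - -2430 = \frac{2945}{6668} + 2430 = \frac{16206185}{6668}$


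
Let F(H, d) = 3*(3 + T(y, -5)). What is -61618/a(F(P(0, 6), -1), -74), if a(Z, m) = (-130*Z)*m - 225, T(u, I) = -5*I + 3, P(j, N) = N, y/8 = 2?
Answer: -61618/894435 ≈ -0.068890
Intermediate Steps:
y = 16 (y = 8*2 = 16)
T(u, I) = 3 - 5*I
F(H, d) = 93 (F(H, d) = 3*(3 + (3 - 5*(-5))) = 3*(3 + (3 + 25)) = 3*(3 + 28) = 3*31 = 93)
a(Z, m) = -225 - 130*Z*m (a(Z, m) = -130*Z*m - 225 = -225 - 130*Z*m)
-61618/a(F(P(0, 6), -1), -74) = -61618/(-225 - 130*93*(-74)) = -61618/(-225 + 894660) = -61618/894435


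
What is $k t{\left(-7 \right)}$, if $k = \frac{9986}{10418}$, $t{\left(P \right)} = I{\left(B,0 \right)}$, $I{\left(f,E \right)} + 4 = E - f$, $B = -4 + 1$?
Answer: $- \frac{4993}{5209} \approx -0.95853$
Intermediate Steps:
$B = -3$
$I{\left(f,E \right)} = -4 + E - f$ ($I{\left(f,E \right)} = -4 + \left(E - f\right) = -4 + E - f$)
$t{\left(P \right)} = -1$ ($t{\left(P \right)} = -4 + 0 - -3 = -4 + 0 + 3 = -1$)
$k = \frac{4993}{5209}$ ($k = 9986 \cdot \frac{1}{10418} = \frac{4993}{5209} \approx 0.95853$)
$k t{\left(-7 \right)} = \frac{4993}{5209} \left(-1\right) = - \frac{4993}{5209}$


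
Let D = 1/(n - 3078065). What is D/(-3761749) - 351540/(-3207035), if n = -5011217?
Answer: 2139461786525960551/19517917820302744726 ≈ 0.10962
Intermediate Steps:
D = -1/8089282 (D = 1/(-5011217 - 3078065) = 1/(-8089282) = -1/8089282 ≈ -1.2362e-7)
D/(-3761749) - 351540/(-3207035) = -1/8089282/(-3761749) - 351540/(-3207035) = -1/8089282*(-1/3761749) - 351540*(-1/3207035) = 1/30429848474218 + 70308/641407 = 2139461786525960551/19517917820302744726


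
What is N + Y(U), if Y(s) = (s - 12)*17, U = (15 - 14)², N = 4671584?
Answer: 4671397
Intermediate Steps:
U = 1 (U = 1² = 1)
Y(s) = -204 + 17*s (Y(s) = (-12 + s)*17 = -204 + 17*s)
N + Y(U) = 4671584 + (-204 + 17*1) = 4671584 + (-204 + 17) = 4671584 - 187 = 4671397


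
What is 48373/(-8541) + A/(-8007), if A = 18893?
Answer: -14068916/1753533 ≈ -8.0232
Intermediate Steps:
48373/(-8541) + A/(-8007) = 48373/(-8541) + 18893/(-8007) = 48373*(-1/8541) + 18893*(-1/8007) = -3721/657 - 18893/8007 = -14068916/1753533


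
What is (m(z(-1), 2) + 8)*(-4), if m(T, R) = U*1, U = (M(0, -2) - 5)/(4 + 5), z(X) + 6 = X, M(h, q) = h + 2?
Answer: -92/3 ≈ -30.667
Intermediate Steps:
M(h, q) = 2 + h
z(X) = -6 + X
U = -⅓ (U = ((2 + 0) - 5)/(4 + 5) = (2 - 5)/9 = -3*⅑ = -⅓ ≈ -0.33333)
m(T, R) = -⅓ (m(T, R) = -⅓*1 = -⅓)
(m(z(-1), 2) + 8)*(-4) = (-⅓ + 8)*(-4) = (23/3)*(-4) = -92/3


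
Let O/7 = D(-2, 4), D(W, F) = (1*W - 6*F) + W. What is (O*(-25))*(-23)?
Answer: -112700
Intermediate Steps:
D(W, F) = -6*F + 2*W (D(W, F) = (W - 6*F) + W = -6*F + 2*W)
O = -196 (O = 7*(-6*4 + 2*(-2)) = 7*(-24 - 4) = 7*(-28) = -196)
(O*(-25))*(-23) = -196*(-25)*(-23) = 4900*(-23) = -112700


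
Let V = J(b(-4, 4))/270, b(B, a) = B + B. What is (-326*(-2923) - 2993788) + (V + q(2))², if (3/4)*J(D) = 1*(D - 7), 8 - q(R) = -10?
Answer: -1487574554/729 ≈ -2.0406e+6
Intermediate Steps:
q(R) = 18 (q(R) = 8 - 1*(-10) = 8 + 10 = 18)
b(B, a) = 2*B
J(D) = -28/3 + 4*D/3 (J(D) = 4*(1*(D - 7))/3 = 4*(1*(-7 + D))/3 = 4*(-7 + D)/3 = -28/3 + 4*D/3)
V = -2/27 (V = (-28/3 + 4*(2*(-4))/3)/270 = (-28/3 + (4/3)*(-8))*(1/270) = (-28/3 - 32/3)*(1/270) = -20*1/270 = -2/27 ≈ -0.074074)
(-326*(-2923) - 2993788) + (V + q(2))² = (-326*(-2923) - 2993788) + (-2/27 + 18)² = (952898 - 2993788) + (484/27)² = -2040890 + 234256/729 = -1487574554/729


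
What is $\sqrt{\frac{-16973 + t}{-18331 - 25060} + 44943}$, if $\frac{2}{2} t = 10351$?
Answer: $\frac{\sqrt{84618018583985}}{43391} \approx 212.0$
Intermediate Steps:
$t = 10351$
$\sqrt{\frac{-16973 + t}{-18331 - 25060} + 44943} = \sqrt{\frac{-16973 + 10351}{-18331 - 25060} + 44943} = \sqrt{- \frac{6622}{-43391} + 44943} = \sqrt{\left(-6622\right) \left(- \frac{1}{43391}\right) + 44943} = \sqrt{\frac{6622}{43391} + 44943} = \sqrt{\frac{1950128335}{43391}} = \frac{\sqrt{84618018583985}}{43391}$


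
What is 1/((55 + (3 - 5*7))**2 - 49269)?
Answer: -1/48740 ≈ -2.0517e-5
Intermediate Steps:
1/((55 + (3 - 5*7))**2 - 49269) = 1/((55 + (3 - 35))**2 - 49269) = 1/((55 - 32)**2 - 49269) = 1/(23**2 - 49269) = 1/(529 - 49269) = 1/(-48740) = -1/48740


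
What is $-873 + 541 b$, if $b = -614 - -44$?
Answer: $-309243$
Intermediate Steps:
$b = -570$ ($b = -614 + 44 = -570$)
$-873 + 541 b = -873 + 541 \left(-570\right) = -873 - 308370 = -309243$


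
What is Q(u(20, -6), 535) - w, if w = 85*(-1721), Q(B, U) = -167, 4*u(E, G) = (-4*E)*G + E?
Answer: 146118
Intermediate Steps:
u(E, G) = E/4 - E*G (u(E, G) = ((-4*E)*G + E)/4 = (-4*E*G + E)/4 = (E - 4*E*G)/4 = E/4 - E*G)
w = -146285
Q(u(20, -6), 535) - w = -167 - 1*(-146285) = -167 + 146285 = 146118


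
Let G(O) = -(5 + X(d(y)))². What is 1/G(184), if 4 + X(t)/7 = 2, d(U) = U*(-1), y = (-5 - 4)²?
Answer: -1/81 ≈ -0.012346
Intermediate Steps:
y = 81 (y = (-9)² = 81)
d(U) = -U
X(t) = -14 (X(t) = -28 + 7*2 = -28 + 14 = -14)
G(O) = -81 (G(O) = -(5 - 14)² = -1*(-9)² = -1*81 = -81)
1/G(184) = 1/(-81) = -1/81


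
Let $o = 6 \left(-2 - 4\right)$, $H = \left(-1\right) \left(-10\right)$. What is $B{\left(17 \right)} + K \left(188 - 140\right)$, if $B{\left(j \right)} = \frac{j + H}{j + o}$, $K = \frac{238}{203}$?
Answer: $\frac{30225}{551} \approx 54.855$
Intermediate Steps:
$H = 10$
$o = -36$ ($o = 6 \left(-6\right) = -36$)
$K = \frac{34}{29}$ ($K = 238 \cdot \frac{1}{203} = \frac{34}{29} \approx 1.1724$)
$B{\left(j \right)} = \frac{10 + j}{-36 + j}$ ($B{\left(j \right)} = \frac{j + 10}{j - 36} = \frac{10 + j}{-36 + j}$)
$B{\left(17 \right)} + K \left(188 - 140\right) = \frac{10 + 17}{-36 + 17} + \frac{34 \left(188 - 140\right)}{29} = \frac{1}{-19} \cdot 27 + \frac{34 \left(188 - 140\right)}{29} = \left(- \frac{1}{19}\right) 27 + \frac{34}{29} \cdot 48 = - \frac{27}{19} + \frac{1632}{29} = \frac{30225}{551}$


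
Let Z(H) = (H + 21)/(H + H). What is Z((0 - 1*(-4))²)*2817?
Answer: 104229/32 ≈ 3257.2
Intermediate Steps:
Z(H) = (21 + H)/(2*H) (Z(H) = (21 + H)/((2*H)) = (21 + H)*(1/(2*H)) = (21 + H)/(2*H))
Z((0 - 1*(-4))²)*2817 = ((21 + (0 - 1*(-4))²)/(2*((0 - 1*(-4))²)))*2817 = ((21 + (0 + 4)²)/(2*((0 + 4)²)))*2817 = ((21 + 4²)/(2*(4²)))*2817 = ((½)*(21 + 16)/16)*2817 = ((½)*(1/16)*37)*2817 = (37/32)*2817 = 104229/32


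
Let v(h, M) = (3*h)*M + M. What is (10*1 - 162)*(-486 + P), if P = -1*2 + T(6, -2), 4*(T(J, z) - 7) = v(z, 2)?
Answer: 73492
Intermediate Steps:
v(h, M) = M + 3*M*h (v(h, M) = 3*M*h + M = M + 3*M*h)
T(J, z) = 15/2 + 3*z/2 (T(J, z) = 7 + (2*(1 + 3*z))/4 = 7 + (2 + 6*z)/4 = 7 + (½ + 3*z/2) = 15/2 + 3*z/2)
P = 5/2 (P = -1*2 + (15/2 + (3/2)*(-2)) = -2 + (15/2 - 3) = -2 + 9/2 = 5/2 ≈ 2.5000)
(10*1 - 162)*(-486 + P) = (10*1 - 162)*(-486 + 5/2) = (10 - 162)*(-967/2) = -152*(-967/2) = 73492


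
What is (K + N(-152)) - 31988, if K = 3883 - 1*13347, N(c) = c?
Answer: -41604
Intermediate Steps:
K = -9464 (K = 3883 - 13347 = -9464)
(K + N(-152)) - 31988 = (-9464 - 152) - 31988 = -9616 - 31988 = -41604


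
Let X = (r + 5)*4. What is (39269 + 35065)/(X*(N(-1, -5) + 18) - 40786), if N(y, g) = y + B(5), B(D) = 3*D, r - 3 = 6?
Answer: -12389/6499 ≈ -1.9063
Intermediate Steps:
r = 9 (r = 3 + 6 = 9)
N(y, g) = 15 + y (N(y, g) = y + 3*5 = y + 15 = 15 + y)
X = 56 (X = (9 + 5)*4 = 14*4 = 56)
(39269 + 35065)/(X*(N(-1, -5) + 18) - 40786) = (39269 + 35065)/(56*((15 - 1) + 18) - 40786) = 74334/(56*(14 + 18) - 40786) = 74334/(56*32 - 40786) = 74334/(1792 - 40786) = 74334/(-38994) = 74334*(-1/38994) = -12389/6499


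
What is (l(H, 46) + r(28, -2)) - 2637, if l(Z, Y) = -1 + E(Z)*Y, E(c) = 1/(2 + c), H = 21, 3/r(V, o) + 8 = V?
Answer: -52717/20 ≈ -2635.9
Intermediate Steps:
r(V, o) = 3/(-8 + V)
l(Z, Y) = -1 + Y/(2 + Z)
(l(H, 46) + r(28, -2)) - 2637 = ((-2 + 46 - 1*21)/(2 + 21) + 3/(-8 + 28)) - 2637 = ((-2 + 46 - 21)/23 + 3/20) - 2637 = ((1/23)*23 + 3*(1/20)) - 2637 = (1 + 3/20) - 2637 = 23/20 - 2637 = -52717/20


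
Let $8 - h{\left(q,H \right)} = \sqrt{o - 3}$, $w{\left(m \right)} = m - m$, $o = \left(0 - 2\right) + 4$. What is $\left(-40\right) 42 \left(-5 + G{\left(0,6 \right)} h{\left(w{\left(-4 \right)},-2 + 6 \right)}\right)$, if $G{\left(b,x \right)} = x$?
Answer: $-72240 + 10080 i \approx -72240.0 + 10080.0 i$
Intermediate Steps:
$o = 2$ ($o = \left(0 - 2\right) + 4 = -2 + 4 = 2$)
$w{\left(m \right)} = 0$
$h{\left(q,H \right)} = 8 - i$ ($h{\left(q,H \right)} = 8 - \sqrt{2 - 3} = 8 - \sqrt{-1} = 8 - i$)
$\left(-40\right) 42 \left(-5 + G{\left(0,6 \right)} h{\left(w{\left(-4 \right)},-2 + 6 \right)}\right) = \left(-40\right) 42 \left(-5 + 6 \left(8 - i\right)\right) = - 1680 \left(-5 + \left(48 - 6 i\right)\right) = - 1680 \left(43 - 6 i\right) = -72240 + 10080 i$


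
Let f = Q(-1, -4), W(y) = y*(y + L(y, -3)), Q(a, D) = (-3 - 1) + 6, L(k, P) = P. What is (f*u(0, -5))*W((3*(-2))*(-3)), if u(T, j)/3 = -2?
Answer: -3240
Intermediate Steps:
u(T, j) = -6 (u(T, j) = 3*(-2) = -6)
Q(a, D) = 2 (Q(a, D) = -4 + 6 = 2)
W(y) = y*(-3 + y) (W(y) = y*(y - 3) = y*(-3 + y))
f = 2
(f*u(0, -5))*W((3*(-2))*(-3)) = (2*(-6))*(((3*(-2))*(-3))*(-3 + (3*(-2))*(-3))) = -12*(-6*(-3))*(-3 - 6*(-3)) = -216*(-3 + 18) = -216*15 = -12*270 = -3240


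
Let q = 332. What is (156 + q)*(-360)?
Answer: -175680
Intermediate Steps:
(156 + q)*(-360) = (156 + 332)*(-360) = 488*(-360) = -175680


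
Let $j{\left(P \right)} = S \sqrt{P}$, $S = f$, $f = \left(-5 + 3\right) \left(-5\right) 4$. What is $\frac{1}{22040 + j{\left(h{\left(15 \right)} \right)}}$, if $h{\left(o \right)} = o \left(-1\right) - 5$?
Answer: $\frac{551}{12144840} - \frac{i \sqrt{5}}{6072420} \approx 4.5369 \cdot 10^{-5} - 3.6823 \cdot 10^{-7} i$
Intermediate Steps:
$f = 40$ ($f = \left(-2\right) \left(-5\right) 4 = 10 \cdot 4 = 40$)
$S = 40$
$h{\left(o \right)} = -5 - o$ ($h{\left(o \right)} = - o - 5 = -5 - o$)
$j{\left(P \right)} = 40 \sqrt{P}$
$\frac{1}{22040 + j{\left(h{\left(15 \right)} \right)}} = \frac{1}{22040 + 40 \sqrt{-5 - 15}} = \frac{1}{22040 + 40 \sqrt{-20}} = \frac{1}{22040 + 40 \cdot 2 i \sqrt{5}} = \frac{1}{22040 + 80 i \sqrt{5}}$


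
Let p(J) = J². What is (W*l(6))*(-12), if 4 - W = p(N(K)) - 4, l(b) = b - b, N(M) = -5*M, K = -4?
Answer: 0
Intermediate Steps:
l(b) = 0
W = -392 (W = 4 - ((-5*(-4))² - 4) = 4 - (20² - 4) = 4 - (400 - 4) = 4 - 1*396 = 4 - 396 = -392)
(W*l(6))*(-12) = -392*0*(-12) = 0*(-12) = 0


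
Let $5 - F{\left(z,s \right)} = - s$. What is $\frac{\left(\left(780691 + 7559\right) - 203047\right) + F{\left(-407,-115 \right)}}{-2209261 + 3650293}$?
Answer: $\frac{195031}{480344} \approx 0.40602$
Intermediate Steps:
$F{\left(z,s \right)} = 5 + s$ ($F{\left(z,s \right)} = 5 - - s = 5 + s$)
$\frac{\left(\left(780691 + 7559\right) - 203047\right) + F{\left(-407,-115 \right)}}{-2209261 + 3650293} = \frac{\left(\left(780691 + 7559\right) - 203047\right) + \left(5 - 115\right)}{-2209261 + 3650293} = \frac{\left(788250 - 203047\right) - 110}{1441032} = \left(585203 - 110\right) \frac{1}{1441032} = 585093 \cdot \frac{1}{1441032} = \frac{195031}{480344}$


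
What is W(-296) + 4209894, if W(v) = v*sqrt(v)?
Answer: 4209894 - 592*I*sqrt(74) ≈ 4.2099e+6 - 5092.6*I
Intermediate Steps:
W(v) = v**(3/2)
W(-296) + 4209894 = (-296)**(3/2) + 4209894 = -592*I*sqrt(74) + 4209894 = 4209894 - 592*I*sqrt(74)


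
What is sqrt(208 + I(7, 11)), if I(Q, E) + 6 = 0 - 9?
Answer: sqrt(193) ≈ 13.892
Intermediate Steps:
I(Q, E) = -15 (I(Q, E) = -6 + (0 - 9) = -6 - 9 = -15)
sqrt(208 + I(7, 11)) = sqrt(208 - 15) = sqrt(193)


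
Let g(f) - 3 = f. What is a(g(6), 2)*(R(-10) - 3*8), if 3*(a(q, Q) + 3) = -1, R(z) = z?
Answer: 340/3 ≈ 113.33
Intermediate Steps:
g(f) = 3 + f
a(q, Q) = -10/3 (a(q, Q) = -3 + (1/3)*(-1) = -3 - 1/3 = -10/3)
a(g(6), 2)*(R(-10) - 3*8) = -10*(-10 - 3*8)/3 = -10*(-10 - 24)/3 = -10/3*(-34) = 340/3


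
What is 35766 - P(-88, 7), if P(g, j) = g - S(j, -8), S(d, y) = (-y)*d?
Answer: 35910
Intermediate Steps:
S(d, y) = -d*y
P(g, j) = g - 8*j (P(g, j) = g - (-1)*j*(-8) = g - 8*j)
35766 - P(-88, 7) = 35766 - (-88 - 8*7) = 35766 - (-88 - 56) = 35766 - 1*(-144) = 35766 + 144 = 35910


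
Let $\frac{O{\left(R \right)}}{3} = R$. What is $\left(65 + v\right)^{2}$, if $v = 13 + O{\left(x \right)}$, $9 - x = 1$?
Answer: $10404$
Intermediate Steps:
$x = 8$ ($x = 9 - 1 = 8$)
$O{\left(R \right)} = 3 R$
$v = 37$ ($v = 13 + 3 \cdot 8 = 13 + 24 = 37$)
$\left(65 + v\right)^{2} = \left(65 + 37\right)^{2} = 102^{2} = 10404$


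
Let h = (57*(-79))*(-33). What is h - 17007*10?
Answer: -21471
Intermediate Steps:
h = 148599 (h = -4503*(-33) = 148599)
h - 17007*10 = 148599 - 17007*10 = 148599 - 170070 = -21471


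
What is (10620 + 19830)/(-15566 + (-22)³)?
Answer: -5075/4369 ≈ -1.1616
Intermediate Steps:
(10620 + 19830)/(-15566 + (-22)³) = 30450/(-15566 - 10648) = 30450/(-26214) = 30450*(-1/26214) = -5075/4369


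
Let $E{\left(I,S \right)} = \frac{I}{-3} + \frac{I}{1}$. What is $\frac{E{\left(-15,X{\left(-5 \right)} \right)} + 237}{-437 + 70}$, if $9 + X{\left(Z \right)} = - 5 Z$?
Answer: $- \frac{227}{367} \approx -0.61853$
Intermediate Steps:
$X{\left(Z \right)} = -9 - 5 Z$
$E{\left(I,S \right)} = \frac{2 I}{3}$ ($E{\left(I,S \right)} = I \left(- \frac{1}{3}\right) + I 1 = - \frac{I}{3} + I = \frac{2 I}{3}$)
$\frac{E{\left(-15,X{\left(-5 \right)} \right)} + 237}{-437 + 70} = \frac{\frac{2}{3} \left(-15\right) + 237}{-437 + 70} = \frac{-10 + 237}{-367} = 227 \left(- \frac{1}{367}\right) = - \frac{227}{367}$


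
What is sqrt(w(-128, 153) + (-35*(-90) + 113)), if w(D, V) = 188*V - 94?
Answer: sqrt(31933) ≈ 178.70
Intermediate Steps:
w(D, V) = -94 + 188*V
sqrt(w(-128, 153) + (-35*(-90) + 113)) = sqrt((-94 + 188*153) + (-35*(-90) + 113)) = sqrt((-94 + 28764) + (3150 + 113)) = sqrt(28670 + 3263) = sqrt(31933)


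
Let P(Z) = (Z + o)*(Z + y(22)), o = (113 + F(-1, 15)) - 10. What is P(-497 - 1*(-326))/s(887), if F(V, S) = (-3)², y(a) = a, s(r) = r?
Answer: 8791/887 ≈ 9.9109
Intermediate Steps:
F(V, S) = 9
o = 112 (o = (113 + 9) - 10 = 122 - 10 = 112)
P(Z) = (22 + Z)*(112 + Z) (P(Z) = (Z + 112)*(Z + 22) = (112 + Z)*(22 + Z) = (22 + Z)*(112 + Z))
P(-497 - 1*(-326))/s(887) = (2464 + (-497 - 1*(-326))² + 134*(-497 - 1*(-326)))/887 = (2464 + (-497 + 326)² + 134*(-497 + 326))*(1/887) = (2464 + (-171)² + 134*(-171))*(1/887) = (2464 + 29241 - 22914)*(1/887) = 8791*(1/887) = 8791/887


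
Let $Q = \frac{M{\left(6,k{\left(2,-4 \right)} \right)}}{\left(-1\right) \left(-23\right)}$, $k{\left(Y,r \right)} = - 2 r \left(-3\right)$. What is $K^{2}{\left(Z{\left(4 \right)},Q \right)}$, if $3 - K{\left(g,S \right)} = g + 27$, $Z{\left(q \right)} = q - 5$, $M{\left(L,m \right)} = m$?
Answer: $529$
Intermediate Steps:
$k{\left(Y,r \right)} = 6 r$
$Q = - \frac{24}{23}$ ($Q = \frac{6 \left(-4\right)}{\left(-1\right) \left(-23\right)} = - \frac{24}{23} \approx -1.0435$)
$Z{\left(q \right)} = -5 + q$
$K{\left(g,S \right)} = -24 - g$ ($K{\left(g,S \right)} = 3 - \left(g + 27\right) = 3 - \left(27 + g\right) = -24 - g$)
$K^{2}{\left(Z{\left(4 \right)},Q \right)} = \left(-24 - \left(-5 + 4\right)\right)^{2} = \left(-24 - -1\right)^{2} = \left(-24 + 1\right)^{2} = \left(-23\right)^{2} = 529$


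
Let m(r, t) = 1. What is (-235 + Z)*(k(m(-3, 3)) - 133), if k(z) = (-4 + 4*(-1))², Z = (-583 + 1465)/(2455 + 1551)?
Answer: 32448216/2003 ≈ 16200.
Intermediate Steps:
Z = 441/2003 (Z = 882/4006 = 882*(1/4006) = 441/2003 ≈ 0.22017)
k(z) = 64 (k(z) = (-4 - 4)² = (-8)² = 64)
(-235 + Z)*(k(m(-3, 3)) - 133) = (-235 + 441/2003)*(64 - 133) = -470264/2003*(-69) = 32448216/2003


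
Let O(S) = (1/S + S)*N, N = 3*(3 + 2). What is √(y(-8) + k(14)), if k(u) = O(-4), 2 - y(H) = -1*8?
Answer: I*√215/2 ≈ 7.3314*I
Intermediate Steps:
N = 15 (N = 3*5 = 15)
y(H) = 10 (y(H) = 2 - (-1)*8 = 2 - 1*(-8) = 2 + 8 = 10)
O(S) = 15*S + 15/S (O(S) = (1/S + S)*15 = (S + 1/S)*15 = 15*S + 15/S)
k(u) = -255/4 (k(u) = 15*(-4) + 15/(-4) = -60 + 15*(-¼) = -60 - 15/4 = -255/4)
√(y(-8) + k(14)) = √(10 - 255/4) = √(-215/4) = I*√215/2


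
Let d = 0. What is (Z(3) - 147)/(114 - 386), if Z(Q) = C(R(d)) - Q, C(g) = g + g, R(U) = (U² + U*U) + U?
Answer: 75/136 ≈ 0.55147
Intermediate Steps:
R(U) = U + 2*U² (R(U) = (U² + U²) + U = 2*U² + U = U + 2*U²)
C(g) = 2*g
Z(Q) = -Q (Z(Q) = 2*(0*(1 + 2*0)) - Q = 2*(0*(1 + 0)) - Q = 2*(0*1) - Q = 2*0 - Q = 0 - Q = -Q)
(Z(3) - 147)/(114 - 386) = (-1*3 - 147)/(114 - 386) = (-3 - 147)/(-272) = -150*(-1/272) = 75/136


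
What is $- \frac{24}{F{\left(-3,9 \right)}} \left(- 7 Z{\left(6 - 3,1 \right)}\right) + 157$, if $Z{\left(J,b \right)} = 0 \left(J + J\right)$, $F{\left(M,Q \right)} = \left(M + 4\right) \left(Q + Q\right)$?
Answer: $157$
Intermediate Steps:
$F{\left(M,Q \right)} = 2 Q \left(4 + M\right)$ ($F{\left(M,Q \right)} = \left(4 + M\right) 2 Q = 2 Q \left(4 + M\right)$)
$Z{\left(J,b \right)} = 0$ ($Z{\left(J,b \right)} = 0 \cdot 2 J = 0$)
$- \frac{24}{F{\left(-3,9 \right)}} \left(- 7 Z{\left(6 - 3,1 \right)}\right) + 157 = - \frac{24}{2 \cdot 9 \left(4 - 3\right)} \left(\left(-7\right) 0\right) + 157 = - \frac{24}{2 \cdot 9 \cdot 1} \cdot 0 + 157 = - \frac{24}{18} \cdot 0 + 157 = \left(-24\right) \frac{1}{18} \cdot 0 + 157 = \left(- \frac{4}{3}\right) 0 + 157 = 0 + 157 = 157$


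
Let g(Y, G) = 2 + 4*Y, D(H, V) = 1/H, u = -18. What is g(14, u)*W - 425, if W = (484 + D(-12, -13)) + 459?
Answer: 325585/6 ≈ 54264.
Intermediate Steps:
W = 11315/12 (W = (484 + 1/(-12)) + 459 = (484 - 1/12) + 459 = 5807/12 + 459 = 11315/12 ≈ 942.92)
g(14, u)*W - 425 = (2 + 4*14)*(11315/12) - 425 = (2 + 56)*(11315/12) - 425 = 58*(11315/12) - 425 = 328135/6 - 425 = 325585/6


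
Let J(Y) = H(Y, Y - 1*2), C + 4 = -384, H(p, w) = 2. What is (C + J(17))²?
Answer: 148996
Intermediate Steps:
C = -388 (C = -4 - 384 = -388)
J(Y) = 2
(C + J(17))² = (-388 + 2)² = (-386)² = 148996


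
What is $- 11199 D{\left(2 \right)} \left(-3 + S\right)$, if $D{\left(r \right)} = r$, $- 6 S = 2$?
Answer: $74660$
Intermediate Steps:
$S = - \frac{1}{3}$ ($S = \left(- \frac{1}{6}\right) 2 = - \frac{1}{3} \approx -0.33333$)
$- 11199 D{\left(2 \right)} \left(-3 + S\right) = - 11199 \cdot 2 \left(-3 - \frac{1}{3}\right) = - 11199 \cdot 2 \left(- \frac{10}{3}\right) = \left(-11199\right) \left(- \frac{20}{3}\right) = 74660$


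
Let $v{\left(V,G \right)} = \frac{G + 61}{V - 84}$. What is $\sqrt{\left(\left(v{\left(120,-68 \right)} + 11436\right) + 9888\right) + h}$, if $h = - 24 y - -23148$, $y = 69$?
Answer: $\frac{\sqrt{1541369}}{6} \approx 206.92$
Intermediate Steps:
$v{\left(V,G \right)} = \frac{61 + G}{-84 + V}$
$h = 21492$ ($h = \left(-24\right) 69 - -23148 = -1656 + 23148 = 21492$)
$\sqrt{\left(\left(v{\left(120,-68 \right)} + 11436\right) + 9888\right) + h} = \sqrt{\left(\left(\frac{61 - 68}{-84 + 120} + 11436\right) + 9888\right) + 21492} = \sqrt{\left(\left(\frac{1}{36} \left(-7\right) + 11436\right) + 9888\right) + 21492} = \sqrt{\left(\left(- \frac{7}{36} + 11436\right) + 9888\right) + 21492} = \sqrt{\left(\frac{411689}{36} + 9888\right) + 21492} = \sqrt{\frac{767657}{36} + 21492} = \sqrt{\frac{1541369}{36}} = \frac{\sqrt{1541369}}{6}$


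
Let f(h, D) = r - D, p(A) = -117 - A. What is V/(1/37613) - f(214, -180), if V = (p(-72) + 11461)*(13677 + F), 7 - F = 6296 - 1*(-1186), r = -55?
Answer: 2663076829491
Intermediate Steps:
F = -7475 (F = 7 - (6296 - 1*(-1186)) = 7 - (6296 + 1186) = 7 - 1*7482 = 7 - 7482 = -7475)
V = 70802032 (V = ((-117 - 1*(-72)) + 11461)*(13677 - 7475) = ((-117 + 72) + 11461)*6202 = (-45 + 11461)*6202 = 11416*6202 = 70802032)
f(h, D) = -55 - D
V/(1/37613) - f(214, -180) = 70802032/(1/37613) - (-55 - 1*(-180)) = 70802032/(1/37613) - (-55 + 180) = 70802032*37613 - 1*125 = 2663076829616 - 125 = 2663076829491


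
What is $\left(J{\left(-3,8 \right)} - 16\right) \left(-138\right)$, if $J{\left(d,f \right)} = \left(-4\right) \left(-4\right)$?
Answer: $0$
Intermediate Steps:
$J{\left(d,f \right)} = 16$
$\left(J{\left(-3,8 \right)} - 16\right) \left(-138\right) = \left(16 - 16\right) \left(-138\right) = 0 \left(-138\right) = 0$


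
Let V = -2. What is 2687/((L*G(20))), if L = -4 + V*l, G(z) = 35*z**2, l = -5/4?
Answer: -2687/21000 ≈ -0.12795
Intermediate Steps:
l = -5/4 (l = -5*1/4 = -5/4 ≈ -1.2500)
L = -3/2 (L = -4 - 2*(-5/4) = -4 + 5/2 = -3/2 ≈ -1.5000)
2687/((L*G(20))) = 2687/((-105*20**2/2)) = 2687/((-105*400/2)) = 2687/((-3/2*14000)) = 2687/(-21000) = 2687*(-1/21000) = -2687/21000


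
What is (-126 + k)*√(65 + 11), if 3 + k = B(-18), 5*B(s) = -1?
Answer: -1292*√19/5 ≈ -1126.3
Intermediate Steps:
B(s) = -⅕ (B(s) = (⅕)*(-1) = -⅕)
k = -16/5 (k = -3 - ⅕ = -16/5 ≈ -3.2000)
(-126 + k)*√(65 + 11) = (-126 - 16/5)*√(65 + 11) = -1292*√19/5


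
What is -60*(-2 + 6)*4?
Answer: -960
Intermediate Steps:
-60*(-2 + 6)*4 = -60*4*4 = -10*24*4 = -240*4 = -960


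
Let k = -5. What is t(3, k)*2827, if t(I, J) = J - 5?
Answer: -28270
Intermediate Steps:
t(I, J) = -5 + J
t(3, k)*2827 = (-5 - 5)*2827 = -10*2827 = -28270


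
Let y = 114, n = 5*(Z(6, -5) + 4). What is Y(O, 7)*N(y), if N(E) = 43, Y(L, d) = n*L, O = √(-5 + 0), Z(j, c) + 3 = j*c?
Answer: -6235*I*√5 ≈ -13942.0*I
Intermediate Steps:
Z(j, c) = -3 + c*j (Z(j, c) = -3 + j*c = -3 + c*j)
n = -145 (n = 5*((-3 - 5*6) + 4) = 5*((-3 - 30) + 4) = 5*(-33 + 4) = 5*(-29) = -145)
O = I*√5 (O = √(-5) = I*√5 ≈ 2.2361*I)
Y(L, d) = -145*L
Y(O, 7)*N(y) = -145*I*√5*43 = -6235*I*√5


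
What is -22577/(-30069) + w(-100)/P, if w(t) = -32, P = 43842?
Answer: 164809771/219714183 ≈ 0.75011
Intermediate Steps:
-22577/(-30069) + w(-100)/P = -22577/(-30069) - 32/43842 = -22577*(-1/30069) - 32*1/43842 = 22577/30069 - 16/21921 = 164809771/219714183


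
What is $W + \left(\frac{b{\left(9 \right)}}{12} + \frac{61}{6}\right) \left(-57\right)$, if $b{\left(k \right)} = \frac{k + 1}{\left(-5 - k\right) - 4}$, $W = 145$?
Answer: $- \frac{15547}{36} \approx -431.86$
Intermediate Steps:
$b{\left(k \right)} = \frac{1 + k}{-9 - k}$
$W + \left(\frac{b{\left(9 \right)}}{12} + \frac{61}{6}\right) \left(-57\right) = 145 + \left(\frac{\frac{1}{9 + 9} \left(-1 - 9\right)}{12} + \frac{61}{6}\right) \left(-57\right) = 145 + \left(\frac{-1 - 9}{18} \cdot \frac{1}{12} + 61 \cdot \frac{1}{6}\right) \left(-57\right) = 145 + \left(\frac{1}{18} \left(-10\right) \frac{1}{12} + \frac{61}{6}\right) \left(-57\right) = 145 + \left(\left(- \frac{5}{9}\right) \frac{1}{12} + \frac{61}{6}\right) \left(-57\right) = 145 + \left(- \frac{5}{108} + \frac{61}{6}\right) \left(-57\right) = 145 + \frac{1093}{108} \left(-57\right) = 145 - \frac{20767}{36} = - \frac{15547}{36}$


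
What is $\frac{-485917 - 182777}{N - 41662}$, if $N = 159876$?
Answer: $- \frac{334347}{59107} \approx -5.6566$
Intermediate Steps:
$\frac{-485917 - 182777}{N - 41662} = \frac{-485917 - 182777}{159876 - 41662} = - \frac{668694}{118214} = \left(-668694\right) \frac{1}{118214} = - \frac{334347}{59107}$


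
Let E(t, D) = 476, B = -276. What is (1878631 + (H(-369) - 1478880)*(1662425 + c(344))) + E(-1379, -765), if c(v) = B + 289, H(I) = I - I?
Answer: -2458544430333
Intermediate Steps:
H(I) = 0
c(v) = 13 (c(v) = -276 + 289 = 13)
(1878631 + (H(-369) - 1478880)*(1662425 + c(344))) + E(-1379, -765) = (1878631 + (0 - 1478880)*(1662425 + 13)) + 476 = (1878631 - 1478880*1662438) + 476 = (1878631 - 2458546309440) + 476 = -2458544430809 + 476 = -2458544430333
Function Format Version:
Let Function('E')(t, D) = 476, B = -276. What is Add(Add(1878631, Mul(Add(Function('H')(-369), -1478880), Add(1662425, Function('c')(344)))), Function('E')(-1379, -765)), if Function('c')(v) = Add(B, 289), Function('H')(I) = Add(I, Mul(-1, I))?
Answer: -2458544430333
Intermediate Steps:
Function('H')(I) = 0
Function('c')(v) = 13 (Function('c')(v) = Add(-276, 289) = 13)
Add(Add(1878631, Mul(Add(Function('H')(-369), -1478880), Add(1662425, Function('c')(344)))), Function('E')(-1379, -765)) = Add(Add(1878631, Mul(Add(0, -1478880), Add(1662425, 13))), 476) = Add(Add(1878631, Mul(-1478880, 1662438)), 476) = Add(Add(1878631, -2458546309440), 476) = Add(-2458544430809, 476) = -2458544430333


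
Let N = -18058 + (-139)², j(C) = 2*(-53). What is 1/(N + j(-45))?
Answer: 1/1157 ≈ 0.00086430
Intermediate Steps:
j(C) = -106
N = 1263 (N = -18058 + 19321 = 1263)
1/(N + j(-45)) = 1/(1263 - 106) = 1/1157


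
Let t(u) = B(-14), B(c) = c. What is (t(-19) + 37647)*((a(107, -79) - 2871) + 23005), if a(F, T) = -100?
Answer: 753939522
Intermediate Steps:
t(u) = -14
(t(-19) + 37647)*((a(107, -79) - 2871) + 23005) = (-14 + 37647)*((-100 - 2871) + 23005) = 37633*(-2971 + 23005) = 37633*20034 = 753939522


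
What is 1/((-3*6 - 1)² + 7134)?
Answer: 1/7495 ≈ 0.00013342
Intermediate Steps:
1/((-3*6 - 1)² + 7134) = 1/((-18 - 1)² + 7134) = 1/((-19)² + 7134) = 1/(361 + 7134) = 1/7495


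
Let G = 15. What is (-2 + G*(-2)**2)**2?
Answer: 3364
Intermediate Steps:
(-2 + G*(-2)**2)**2 = (-2 + 15*(-2)**2)**2 = (-2 + 15*4)**2 = (-2 + 60)**2 = 58**2 = 3364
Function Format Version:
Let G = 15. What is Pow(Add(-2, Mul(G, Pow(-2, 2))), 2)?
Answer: 3364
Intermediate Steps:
Pow(Add(-2, Mul(G, Pow(-2, 2))), 2) = Pow(Add(-2, Mul(15, Pow(-2, 2))), 2) = Pow(Add(-2, Mul(15, 4)), 2) = Pow(Add(-2, 60), 2) = Pow(58, 2) = 3364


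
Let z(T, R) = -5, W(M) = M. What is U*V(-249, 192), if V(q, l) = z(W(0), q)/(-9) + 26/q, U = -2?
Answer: -674/747 ≈ -0.90228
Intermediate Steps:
V(q, l) = 5/9 + 26/q (V(q, l) = -5/(-9) + 26/q = -5*(-⅑) + 26/q = 5/9 + 26/q)
U*V(-249, 192) = -2*(5/9 + 26/(-249)) = -2*(5/9 + 26*(-1/249)) = -2*(5/9 - 26/249) = -2*337/747 = -674/747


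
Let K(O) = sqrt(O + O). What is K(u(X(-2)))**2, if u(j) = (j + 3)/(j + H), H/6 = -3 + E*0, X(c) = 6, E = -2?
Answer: -3/2 ≈ -1.5000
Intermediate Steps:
H = -18 (H = 6*(-3 - 2*0) = 6*(-3 + 0) = 6*(-3) = -18)
u(j) = (3 + j)/(-18 + j) (u(j) = (j + 3)/(j - 18) = (3 + j)/(-18 + j))
K(O) = sqrt(2)*sqrt(O) (K(O) = sqrt(2*O) = sqrt(2)*sqrt(O))
K(u(X(-2)))**2 = (sqrt(2)*sqrt((3 + 6)/(-18 + 6)))**2 = (sqrt(2)*sqrt(9/(-12)))**2 = (sqrt(2)*sqrt(-1/12*9))**2 = (sqrt(2)*sqrt(-3/4))**2 = (sqrt(2)*(I*sqrt(3)/2))**2 = (I*sqrt(6)/2)**2 = -3/2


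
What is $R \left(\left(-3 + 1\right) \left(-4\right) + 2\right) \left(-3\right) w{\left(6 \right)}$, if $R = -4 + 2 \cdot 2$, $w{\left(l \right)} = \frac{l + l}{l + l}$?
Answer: $0$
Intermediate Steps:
$w{\left(l \right)} = 1$ ($w{\left(l \right)} = \frac{2 l}{2 l} = 2 l \frac{1}{2 l} = 1$)
$R = 0$ ($R = -4 + 4 = 0$)
$R \left(\left(-3 + 1\right) \left(-4\right) + 2\right) \left(-3\right) w{\left(6 \right)} = 0 \left(\left(-3 + 1\right) \left(-4\right) + 2\right) \left(-3\right) 1 = 0 \left(\left(-2\right) \left(-4\right) + 2\right) \left(-3\right) 1 = 0 \left(8 + 2\right) \left(-3\right) 1 = 0 \cdot 10 \left(-3\right) 1 = 0 \left(-30\right) 1 = 0 \cdot 1 = 0$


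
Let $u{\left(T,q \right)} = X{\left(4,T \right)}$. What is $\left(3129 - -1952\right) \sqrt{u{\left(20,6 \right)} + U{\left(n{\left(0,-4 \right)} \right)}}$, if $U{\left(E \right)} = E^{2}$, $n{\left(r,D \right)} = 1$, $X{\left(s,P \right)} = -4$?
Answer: $5081 i \sqrt{3} \approx 8800.5 i$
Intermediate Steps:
$u{\left(T,q \right)} = -4$
$\left(3129 - -1952\right) \sqrt{u{\left(20,6 \right)} + U{\left(n{\left(0,-4 \right)} \right)}} = \left(3129 - -1952\right) \sqrt{-4 + 1^{2}} = \left(3129 + 1952\right) \sqrt{-4 + 1} = 5081 \sqrt{-3} = 5081 i \sqrt{3}$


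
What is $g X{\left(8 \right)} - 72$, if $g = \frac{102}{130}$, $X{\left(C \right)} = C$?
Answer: $- \frac{4272}{65} \approx -65.723$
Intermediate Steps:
$g = \frac{51}{65}$ ($g = 102 \cdot \frac{1}{130} = \frac{51}{65} \approx 0.78462$)
$g X{\left(8 \right)} - 72 = \frac{51}{65} \cdot 8 - 72 = \frac{408}{65} - 72 = - \frac{4272}{65}$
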